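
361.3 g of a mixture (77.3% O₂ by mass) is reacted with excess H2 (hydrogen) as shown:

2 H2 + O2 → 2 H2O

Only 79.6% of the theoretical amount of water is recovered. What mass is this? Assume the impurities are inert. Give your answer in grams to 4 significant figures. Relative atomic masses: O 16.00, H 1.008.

250.3 g

Pure O2 available = 361.3 g × 0.773 = 279.28 g.
M(O2) = 2(16.00) = 32.00 g/mol.
M(H2O) = 2(1.008) + 16.00 = 18.016 g/mol.
n(O2) = 279.28 g / 32.00 g/mol = 8.7277 mol.
From the equation the O2:H2O mole ratio is 1:2, so n(H2O) = 8.7277 × 2/1 = 17.455 mol.
Mass of H2O = 17.455 mol × 18.016 g/mol = 314.47 g.
Actual mass collected = 314.47 g × 0.796 = 250.32 g.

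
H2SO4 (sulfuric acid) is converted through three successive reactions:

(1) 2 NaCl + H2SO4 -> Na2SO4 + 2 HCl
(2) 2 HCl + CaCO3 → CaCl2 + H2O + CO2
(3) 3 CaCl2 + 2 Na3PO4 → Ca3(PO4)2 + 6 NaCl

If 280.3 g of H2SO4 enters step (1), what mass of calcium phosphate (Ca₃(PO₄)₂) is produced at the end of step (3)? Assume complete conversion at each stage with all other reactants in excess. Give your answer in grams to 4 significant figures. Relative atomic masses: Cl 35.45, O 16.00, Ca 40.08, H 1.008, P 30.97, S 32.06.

M(H2SO4) = 2(1.008) + 32.06 + 4(16.00) = 98.076 g/mol.
M(Ca3(PO4)2) = 3(40.08) + 2(30.97) + 8(16.00) = 310.18 g/mol.
n(H2SO4) = 280.3 / 98.076 = 2.8580 mol.
Reaction (1): H2SO4→HCl ratio 1:2 ⇒ n(HCl) = 5.7160 mol.
Reaction (2): HCl→CaCl2 ratio 2:1 ⇒ n(CaCl2) = 2.8580 mol.
Reaction (3): CaCl2→Ca3(PO4)2 ratio 3:1 ⇒ n(Ca3(PO4)2) = 0.95266 mol.
Mass of Ca3(PO4)2 = 0.95266 × 310.18 = 295.50 g.

295.5 g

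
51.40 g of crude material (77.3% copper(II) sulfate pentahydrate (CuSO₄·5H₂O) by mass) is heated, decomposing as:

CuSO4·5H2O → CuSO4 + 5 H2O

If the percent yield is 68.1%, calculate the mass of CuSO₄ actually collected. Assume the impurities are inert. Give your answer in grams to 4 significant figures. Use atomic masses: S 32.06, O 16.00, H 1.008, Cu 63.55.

17.30 g

Pure CuSO4·5H2O available = 51.40 g × 0.773 = 39.732 g.
M(CuSO4·5H2O) = 63.55 + 32.06 + 9(16.00) + 10(1.008) = 249.69 g/mol.
M(CuSO4) = 63.55 + 32.06 + 4(16.00) = 159.61 g/mol.
n(CuSO4·5H2O) = 39.732 g / 249.69 g/mol = 0.15913 mol.
From the equation the CuSO4·5H2O:CuSO4 mole ratio is 1:1, so n(CuSO4) = 0.15913 × 1/1 = 0.15913 mol.
Mass of CuSO4 = 0.15913 mol × 159.61 g/mol = 25.398 g.
Actual mass collected = 25.398 g × 0.681 = 17.296 g.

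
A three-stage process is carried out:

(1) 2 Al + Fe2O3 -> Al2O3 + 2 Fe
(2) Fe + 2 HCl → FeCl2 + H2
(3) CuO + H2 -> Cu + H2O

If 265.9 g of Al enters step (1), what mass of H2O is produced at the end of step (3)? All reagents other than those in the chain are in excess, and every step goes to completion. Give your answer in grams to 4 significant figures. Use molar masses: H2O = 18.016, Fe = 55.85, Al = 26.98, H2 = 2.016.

177.6 g

n(Al) = 265.9 / 26.98 = 9.8554 mol.
Reaction (1): Al→Fe ratio 2:2 ⇒ n(Fe) = 9.8554 mol.
Reaction (2): Fe→H2 ratio 1:1 ⇒ n(H2) = 9.8554 mol.
Reaction (3): H2→H2O ratio 1:1 ⇒ n(H2O) = 9.8554 mol.
Mass of H2O = 9.8554 × 18.016 = 177.56 g.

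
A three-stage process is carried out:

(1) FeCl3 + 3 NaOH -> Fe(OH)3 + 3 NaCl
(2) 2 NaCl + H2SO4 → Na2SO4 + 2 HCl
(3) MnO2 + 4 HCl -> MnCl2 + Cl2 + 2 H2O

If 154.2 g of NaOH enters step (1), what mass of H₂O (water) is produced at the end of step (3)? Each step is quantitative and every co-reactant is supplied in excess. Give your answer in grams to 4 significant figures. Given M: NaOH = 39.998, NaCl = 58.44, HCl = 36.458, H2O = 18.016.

n(NaOH) = 154.2 / 39.998 = 3.8552 mol.
Reaction (1): NaOH→NaCl ratio 3:3 ⇒ n(NaCl) = 3.8552 mol.
Reaction (2): NaCl→HCl ratio 2:2 ⇒ n(HCl) = 3.8552 mol.
Reaction (3): HCl→H2O ratio 4:2 ⇒ n(H2O) = 1.9276 mol.
Mass of H2O = 1.9276 × 18.016 = 34.728 g.

34.73 g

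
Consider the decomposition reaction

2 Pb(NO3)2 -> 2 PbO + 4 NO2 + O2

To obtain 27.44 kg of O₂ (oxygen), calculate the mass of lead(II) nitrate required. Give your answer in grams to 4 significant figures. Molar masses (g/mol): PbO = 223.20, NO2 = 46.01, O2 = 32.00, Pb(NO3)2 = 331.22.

Convert: 27.44 kg = 27440 g.
n(O2) = 27440 g / 32.00 g/mol = 857.50 mol.
From the equation the O2:Pb(NO3)2 mole ratio is 1:2, so n(Pb(NO3)2) = 857.50 × 2/1 = 1715.0 mol.
Mass of Pb(NO3)2 = 1715.0 mol × 331.22 g/mol = 568040 g.

568000 g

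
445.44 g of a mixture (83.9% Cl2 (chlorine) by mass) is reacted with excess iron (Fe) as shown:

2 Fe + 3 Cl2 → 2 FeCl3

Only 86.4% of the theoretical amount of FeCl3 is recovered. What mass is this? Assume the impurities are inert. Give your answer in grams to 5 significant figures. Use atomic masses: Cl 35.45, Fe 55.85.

492.47 g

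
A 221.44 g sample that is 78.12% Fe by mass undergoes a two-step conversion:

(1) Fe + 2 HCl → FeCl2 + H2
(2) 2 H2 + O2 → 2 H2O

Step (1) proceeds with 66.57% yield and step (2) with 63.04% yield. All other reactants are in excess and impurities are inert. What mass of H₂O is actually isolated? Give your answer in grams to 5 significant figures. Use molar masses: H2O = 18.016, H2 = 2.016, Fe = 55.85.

23.418 g

Pure Fe = 221.44 × 0.7812 = 172.989 g.
n(Fe) = 172.989 / 55.85 = 3.09738 mol.
Step 1 (Fe:H2 = 1:1): theoretical n(H2) = 3.09738 mol; at 66.57% yield, n(H2) = 2.06193 mol.
Step 2 (H2:H2O = 2:2): theoretical n(H2O) = 2.06193 mol, so theoretical mass = 2.06193 × 18.016 = 37.1477 g.
At 63.04% yield, actual mass of H2O = 37.1477 × 0.6304 = 23.4179 g.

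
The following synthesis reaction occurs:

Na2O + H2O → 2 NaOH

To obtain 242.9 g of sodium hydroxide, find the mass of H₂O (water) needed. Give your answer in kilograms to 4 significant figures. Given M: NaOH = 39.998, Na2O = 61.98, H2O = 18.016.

n(NaOH) = 242.90 g / 39.998 g/mol = 6.0728 mol.
From the equation the NaOH:H2O mole ratio is 2:1, so n(H2O) = 6.0728 × 1/2 = 3.0364 mol.
Mass of H2O = 3.0364 mol × 18.016 g/mol = 54.704 g.
Converting to kg: 54.704 g = 0.05470 kg.

0.05470 kg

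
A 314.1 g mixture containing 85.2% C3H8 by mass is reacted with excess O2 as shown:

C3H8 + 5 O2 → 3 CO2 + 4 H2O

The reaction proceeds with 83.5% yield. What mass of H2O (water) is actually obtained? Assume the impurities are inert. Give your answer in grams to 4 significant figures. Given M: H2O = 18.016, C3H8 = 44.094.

Pure C3H8 available = 314.1 g × 0.852 = 267.61 g.
n(C3H8) = 267.61 g / 44.094 g/mol = 6.0692 mol.
From the equation the C3H8:H2O mole ratio is 1:4, so n(H2O) = 6.0692 × 4/1 = 24.277 mol.
Mass of H2O = 24.277 mol × 18.016 g/mol = 437.37 g.
Actual mass collected = 437.37 g × 0.835 = 365.20 g.

365.2 g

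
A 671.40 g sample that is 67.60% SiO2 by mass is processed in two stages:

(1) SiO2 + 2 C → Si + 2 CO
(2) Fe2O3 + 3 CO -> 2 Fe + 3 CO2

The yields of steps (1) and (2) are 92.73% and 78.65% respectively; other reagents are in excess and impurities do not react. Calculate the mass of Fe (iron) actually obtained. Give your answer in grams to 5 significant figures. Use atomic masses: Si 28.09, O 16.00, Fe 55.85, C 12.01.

410.21 g

Pure SiO2 = 671.40 × 0.6760 = 453.866 g.
M(SiO2) = 28.09 + 2(16.00) = 60.09 g/mol.
M(Fe) = 55.85 g/mol.
n(SiO2) = 453.866 / 60.09 = 7.55311 mol.
Step 1 (SiO2:CO = 1:2): theoretical n(CO) = 15.1062 mol; at 92.73% yield, n(CO) = 14.0080 mol.
Step 2 (CO:Fe = 3:2): theoretical n(Fe) = 9.33867 mol, so theoretical mass = 9.33867 × 55.85 = 521.564 g.
At 78.65% yield, actual mass of Fe = 521.564 × 0.7865 = 410.210 g.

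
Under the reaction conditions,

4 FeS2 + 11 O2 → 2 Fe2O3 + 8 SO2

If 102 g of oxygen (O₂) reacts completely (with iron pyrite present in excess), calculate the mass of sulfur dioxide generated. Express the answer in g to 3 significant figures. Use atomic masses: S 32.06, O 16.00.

149 g

M(O2) = 2(16.00) = 32.00 g/mol.
M(SO2) = 32.06 + 2(16.00) = 64.06 g/mol.
n(O2) = 102.0 g / 32.00 g/mol = 3.188 mol.
From the equation the O2:SO2 mole ratio is 11:8, so n(SO2) = 3.188 × 8/11 = 2.318 mol.
Mass of SO2 = 2.318 mol × 64.06 g/mol = 148.5 g.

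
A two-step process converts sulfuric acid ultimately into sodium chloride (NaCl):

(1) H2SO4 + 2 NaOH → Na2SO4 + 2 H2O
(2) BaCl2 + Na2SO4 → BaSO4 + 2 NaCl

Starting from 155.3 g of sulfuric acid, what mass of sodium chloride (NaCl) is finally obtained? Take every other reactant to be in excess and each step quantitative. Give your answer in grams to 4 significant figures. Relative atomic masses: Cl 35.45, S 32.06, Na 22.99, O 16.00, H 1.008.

M(H2SO4) = 2(1.008) + 32.06 + 4(16.00) = 98.076 g/mol.
M(NaCl) = 22.99 + 35.45 = 58.44 g/mol.
n(H2SO4) = 155.30 / 98.076 = 1.5835 mol.
Step 1 gives a 1:1 ratio of H2SO4 to Na2SO4, so n(Na2SO4) = 1.5835 mol.
In step 2 the Na2SO4:NaCl ratio is 1:2, so n(NaCl) = 3.1669 mol.
Mass of NaCl = 3.1669 × 58.44 = 185.08 g.

185.1 g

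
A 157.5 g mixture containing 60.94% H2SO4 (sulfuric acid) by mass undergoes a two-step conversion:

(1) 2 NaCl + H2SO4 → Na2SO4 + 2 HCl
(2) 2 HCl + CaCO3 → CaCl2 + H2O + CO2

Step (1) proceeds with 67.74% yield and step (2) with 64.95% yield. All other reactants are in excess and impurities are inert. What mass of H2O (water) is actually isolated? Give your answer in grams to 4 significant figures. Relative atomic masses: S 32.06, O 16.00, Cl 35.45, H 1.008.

Pure H2SO4 = 157.5 × 0.6094 = 95.980 g.
M(H2SO4) = 2(1.008) + 32.06 + 4(16.00) = 98.076 g/mol.
M(H2O) = 2(1.008) + 16.00 = 18.016 g/mol.
n(H2SO4) = 95.980 / 98.076 = 0.97863 mol.
Step 1 (H2SO4:HCl = 1:2): theoretical n(HCl) = 1.9573 mol; at 67.74% yield, n(HCl) = 1.3259 mol.
Step 2 (HCl:H2O = 2:1): theoretical n(H2O) = 0.66293 mol, so theoretical mass = 0.66293 × 18.016 = 11.943 g.
At 64.95% yield, actual mass of H2O = 11.943 × 0.6495 = 7.7572 g.

7.757 g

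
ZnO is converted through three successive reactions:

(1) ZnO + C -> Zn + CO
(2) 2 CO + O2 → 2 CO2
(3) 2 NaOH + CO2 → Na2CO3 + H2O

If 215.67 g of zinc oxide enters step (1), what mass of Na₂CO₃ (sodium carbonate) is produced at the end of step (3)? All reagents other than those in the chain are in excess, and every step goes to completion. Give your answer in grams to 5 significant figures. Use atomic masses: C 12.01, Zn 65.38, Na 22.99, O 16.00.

M(ZnO) = 65.38 + 16.00 = 81.38 g/mol.
M(Na2CO3) = 2(22.99) + 12.01 + 3(16.00) = 105.99 g/mol.
n(ZnO) = 215.67 / 81.38 = 2.65016 mol.
Reaction (1): ZnO→CO ratio 1:1 ⇒ n(CO) = 2.65016 mol.
Reaction (2): CO→CO2 ratio 2:2 ⇒ n(CO2) = 2.65016 mol.
Reaction (3): CO2→Na2CO3 ratio 1:1 ⇒ n(Na2CO3) = 2.65016 mol.
Mass of Na2CO3 = 2.65016 × 105.99 = 280.890 g.

280.89 g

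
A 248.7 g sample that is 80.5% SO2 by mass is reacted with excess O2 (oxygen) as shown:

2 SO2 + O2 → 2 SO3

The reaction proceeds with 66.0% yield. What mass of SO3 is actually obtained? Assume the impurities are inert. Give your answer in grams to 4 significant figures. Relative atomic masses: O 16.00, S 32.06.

Pure SO2 available = 248.7 g × 0.805 = 200.20 g.
M(SO2) = 32.06 + 2(16.00) = 64.06 g/mol.
M(SO3) = 32.06 + 3(16.00) = 80.06 g/mol.
n(SO2) = 200.20 g / 64.06 g/mol = 3.1252 mol.
From the equation the SO2:SO3 mole ratio is 2:2, so n(SO3) = 3.1252 × 2/2 = 3.1252 mol.
Mass of SO3 = 3.1252 mol × 80.06 g/mol = 250.21 g.
Actual mass collected = 250.21 g × 0.660 = 165.14 g.

165.1 g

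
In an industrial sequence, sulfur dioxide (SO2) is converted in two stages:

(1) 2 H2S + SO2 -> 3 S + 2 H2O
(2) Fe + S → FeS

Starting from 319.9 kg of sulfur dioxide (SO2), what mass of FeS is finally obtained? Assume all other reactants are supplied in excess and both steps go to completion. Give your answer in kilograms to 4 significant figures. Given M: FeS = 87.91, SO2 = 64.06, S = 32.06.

319.9 kg = 319900 g.
n(SO2) = 319900 / 64.06 = 4993.8 mol.
Step 1 gives a 1:3 ratio of SO2 to S, so n(S) = 14981 mol.
In step 2 the S:FeS ratio is 1:1, so n(FeS) = 14981 mol.
Mass of FeS = 14981 × 87.91 = 1.3170 × 10^6 g = 1317 kg.

1317 kg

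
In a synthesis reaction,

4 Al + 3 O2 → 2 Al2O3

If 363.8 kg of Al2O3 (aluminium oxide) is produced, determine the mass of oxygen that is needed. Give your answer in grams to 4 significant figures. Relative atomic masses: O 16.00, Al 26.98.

M(Al2O3) = 2(26.98) + 3(16.00) = 101.96 g/mol.
M(O2) = 2(16.00) = 32.00 g/mol.
Convert: 363.8 kg = 363800 g.
n(Al2O3) = 363800 g / 101.96 g/mol = 3568.1 mol.
From the equation the Al2O3:O2 mole ratio is 2:3, so n(O2) = 3568.1 × 3/2 = 5352.1 mol.
Mass of O2 = 5352.1 mol × 32.00 g/mol = 171270 g.

171300 g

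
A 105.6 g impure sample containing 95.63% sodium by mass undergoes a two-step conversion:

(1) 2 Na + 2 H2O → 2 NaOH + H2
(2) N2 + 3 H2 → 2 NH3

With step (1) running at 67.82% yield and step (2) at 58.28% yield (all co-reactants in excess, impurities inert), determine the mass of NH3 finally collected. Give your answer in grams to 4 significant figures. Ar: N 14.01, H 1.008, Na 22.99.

9.858 g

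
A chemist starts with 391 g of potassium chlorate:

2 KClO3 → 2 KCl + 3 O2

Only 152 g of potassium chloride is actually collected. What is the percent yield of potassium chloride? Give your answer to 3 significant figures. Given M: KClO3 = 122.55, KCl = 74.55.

63.9 %

n(KClO3) = 391.0 g / 122.55 g/mol = 3.191 mol.
From the equation the KClO3:KCl mole ratio is 2:2, so n(KCl) = 3.191 × 2/2 = 3.191 mol.
Mass of KCl = 3.191 mol × 74.55 g/mol = 237.9 g.
This is the theoretical yield. Percent yield = 152 g / 237.9 g × 100% = 63.90%.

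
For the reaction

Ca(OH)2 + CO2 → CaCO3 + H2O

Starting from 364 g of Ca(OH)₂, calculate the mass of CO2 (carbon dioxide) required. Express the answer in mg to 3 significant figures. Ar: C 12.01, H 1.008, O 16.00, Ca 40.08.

M(Ca(OH)2) = 40.08 + 2(16.00) + 2(1.008) = 74.096 g/mol.
M(CO2) = 12.01 + 2(16.00) = 44.01 g/mol.
n(Ca(OH)2) = 364.0 g / 74.096 g/mol = 4.913 mol.
From the equation the Ca(OH)2:CO2 mole ratio is 1:1, so n(CO2) = 4.913 × 1/1 = 4.913 mol.
Mass of CO2 = 4.913 mol × 44.01 g/mol = 216.2 g.
Converting to mg: 216.2 g = 216000 mg.

216000 mg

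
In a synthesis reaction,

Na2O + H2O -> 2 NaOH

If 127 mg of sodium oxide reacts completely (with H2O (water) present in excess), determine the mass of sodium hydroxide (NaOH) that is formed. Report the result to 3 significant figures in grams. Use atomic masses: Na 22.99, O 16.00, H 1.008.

M(Na2O) = 2(22.99) + 16.00 = 61.98 g/mol.
M(NaOH) = 22.99 + 16.00 + 1.008 = 39.998 g/mol.
Convert: 127 mg = 0.1270 g.
n(Na2O) = 0.1270 g / 61.98 g/mol = 0.002049 mol.
From the equation the Na2O:NaOH mole ratio is 1:2, so n(NaOH) = 0.002049 × 2/1 = 0.004098 mol.
Mass of NaOH = 0.004098 mol × 39.998 g/mol = 0.1639 g.

0.164 g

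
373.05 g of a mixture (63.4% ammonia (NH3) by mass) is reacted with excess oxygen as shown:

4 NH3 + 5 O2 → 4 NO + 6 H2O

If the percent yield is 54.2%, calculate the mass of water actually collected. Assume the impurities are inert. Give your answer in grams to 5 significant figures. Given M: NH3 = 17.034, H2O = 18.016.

203.37 g

Pure NH3 available = 373.05 g × 0.634 = 236.514 g.
n(NH3) = 236.514 g / 17.034 g/mol = 13.8848 mol.
From the equation the NH3:H2O mole ratio is 4:6, so n(H2O) = 13.8848 × 6/4 = 20.8272 mol.
Mass of H2O = 20.8272 mol × 18.016 g/mol = 375.223 g.
Actual mass collected = 375.223 g × 0.542 = 203.371 g.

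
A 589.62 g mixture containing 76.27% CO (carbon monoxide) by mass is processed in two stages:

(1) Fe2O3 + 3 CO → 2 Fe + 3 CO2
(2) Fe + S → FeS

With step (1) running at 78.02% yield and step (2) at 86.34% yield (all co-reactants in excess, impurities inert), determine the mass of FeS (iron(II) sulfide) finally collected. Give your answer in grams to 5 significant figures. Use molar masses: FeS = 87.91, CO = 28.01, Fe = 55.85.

633.84 g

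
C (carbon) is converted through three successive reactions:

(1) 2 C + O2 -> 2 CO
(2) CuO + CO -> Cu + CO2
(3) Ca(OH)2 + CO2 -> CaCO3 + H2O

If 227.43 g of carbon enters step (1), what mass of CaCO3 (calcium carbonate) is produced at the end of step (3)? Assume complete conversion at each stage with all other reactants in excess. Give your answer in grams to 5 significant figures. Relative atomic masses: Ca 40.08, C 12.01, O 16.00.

1895.4 g

M(C) = 12.01 g/mol.
M(CaCO3) = 40.08 + 12.01 + 3(16.00) = 100.09 g/mol.
n(C) = 227.43 / 12.01 = 18.9367 mol.
Reaction (1): C→CO ratio 2:2 ⇒ n(CO) = 18.9367 mol.
Reaction (2): CO→CO2 ratio 1:1 ⇒ n(CO2) = 18.9367 mol.
Reaction (3): CO2→CaCO3 ratio 1:1 ⇒ n(CaCO3) = 18.9367 mol.
Mass of CaCO3 = 18.9367 × 100.09 = 1895.38 g.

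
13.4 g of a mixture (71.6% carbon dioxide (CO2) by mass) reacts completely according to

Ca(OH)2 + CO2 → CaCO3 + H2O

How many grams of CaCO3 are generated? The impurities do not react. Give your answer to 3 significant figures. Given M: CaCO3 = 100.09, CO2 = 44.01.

21.8 g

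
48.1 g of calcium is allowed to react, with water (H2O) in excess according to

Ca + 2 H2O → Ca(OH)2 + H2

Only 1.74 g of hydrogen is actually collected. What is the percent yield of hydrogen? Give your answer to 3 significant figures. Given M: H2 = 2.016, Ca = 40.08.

71.9 %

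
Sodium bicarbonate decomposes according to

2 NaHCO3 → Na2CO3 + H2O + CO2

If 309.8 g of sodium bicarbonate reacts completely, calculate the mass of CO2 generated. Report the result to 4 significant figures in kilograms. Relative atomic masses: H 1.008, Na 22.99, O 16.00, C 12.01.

0.08115 kg

M(NaHCO3) = 22.99 + 1.008 + 12.01 + 3(16.00) = 84.008 g/mol.
M(CO2) = 12.01 + 2(16.00) = 44.01 g/mol.
n(NaHCO3) = 309.80 g / 84.008 g/mol = 3.6877 mol.
From the equation the NaHCO3:CO2 mole ratio is 2:1, so n(CO2) = 3.6877 × 1/2 = 1.8439 mol.
Mass of CO2 = 1.8439 mol × 44.01 g/mol = 81.149 g.
Converting to kg: 81.149 g = 0.08115 kg.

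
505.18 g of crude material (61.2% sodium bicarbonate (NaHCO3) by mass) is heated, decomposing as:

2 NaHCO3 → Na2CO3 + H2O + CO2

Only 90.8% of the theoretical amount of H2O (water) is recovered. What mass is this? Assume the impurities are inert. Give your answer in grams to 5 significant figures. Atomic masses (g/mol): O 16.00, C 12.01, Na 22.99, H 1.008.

Pure NaHCO3 available = 505.18 g × 0.612 = 309.170 g.
M(NaHCO3) = 22.99 + 1.008 + 12.01 + 3(16.00) = 84.008 g/mol.
M(H2O) = 2(1.008) + 16.00 = 18.016 g/mol.
n(NaHCO3) = 309.170 g / 84.008 g/mol = 3.68025 mol.
From the equation the NaHCO3:H2O mole ratio is 2:1, so n(H2O) = 3.68025 × 1/2 = 1.84012 mol.
Mass of H2O = 1.84012 mol × 18.016 g/mol = 33.1517 g.
Actual mass collected = 33.1517 g × 0.908 = 30.1017 g.

30.102 g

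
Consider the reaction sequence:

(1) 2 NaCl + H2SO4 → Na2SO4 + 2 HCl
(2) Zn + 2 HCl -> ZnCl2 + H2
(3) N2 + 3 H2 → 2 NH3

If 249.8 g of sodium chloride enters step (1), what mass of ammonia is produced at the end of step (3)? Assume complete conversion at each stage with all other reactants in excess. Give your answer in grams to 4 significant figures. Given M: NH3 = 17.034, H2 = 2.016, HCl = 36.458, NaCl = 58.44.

n(NaCl) = 249.8 / 58.44 = 4.2745 mol.
Reaction (1): NaCl→HCl ratio 2:2 ⇒ n(HCl) = 4.2745 mol.
Reaction (2): HCl→H2 ratio 2:1 ⇒ n(H2) = 2.1372 mol.
Reaction (3): H2→NH3 ratio 3:2 ⇒ n(NH3) = 1.4248 mol.
Mass of NH3 = 1.4248 × 17.034 = 24.270 g.

24.27 g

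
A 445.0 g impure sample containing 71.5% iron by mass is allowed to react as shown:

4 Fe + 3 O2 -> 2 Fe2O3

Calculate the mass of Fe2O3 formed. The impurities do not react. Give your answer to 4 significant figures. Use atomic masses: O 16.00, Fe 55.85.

454.9 g

Mass of pure Fe = 445.0 g × 0.715 = 318.18 g.
M(Fe) = 55.85 g/mol.
M(Fe2O3) = 2(55.85) + 3(16.00) = 159.70 g/mol.
n(Fe) = 318.18 g / 55.85 g/mol = 5.6970 mol.
From the equation the Fe:Fe2O3 mole ratio is 4:2, so n(Fe2O3) = 5.6970 × 2/4 = 2.8485 mol.
Mass of Fe2O3 = 2.8485 mol × 159.70 g/mol = 454.90 g.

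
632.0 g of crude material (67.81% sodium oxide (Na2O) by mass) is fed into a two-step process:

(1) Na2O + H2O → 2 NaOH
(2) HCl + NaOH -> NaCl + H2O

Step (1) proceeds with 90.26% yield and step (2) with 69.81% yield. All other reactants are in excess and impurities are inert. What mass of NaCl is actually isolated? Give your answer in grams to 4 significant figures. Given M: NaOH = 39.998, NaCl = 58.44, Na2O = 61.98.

Pure Na2O = 632.0 × 0.6781 = 428.56 g.
n(Na2O) = 428.56 / 61.98 = 6.9145 mol.
Step 1 (Na2O:NaOH = 1:2): theoretical n(NaOH) = 13.829 mol; at 90.26% yield, n(NaOH) = 12.482 mol.
Step 2 (NaOH:NaCl = 1:1): theoretical n(NaCl) = 12.482 mol, so theoretical mass = 12.482 × 58.44 = 729.45 g.
At 69.81% yield, actual mass of NaCl = 729.45 × 0.6981 = 509.23 g.

509.2 g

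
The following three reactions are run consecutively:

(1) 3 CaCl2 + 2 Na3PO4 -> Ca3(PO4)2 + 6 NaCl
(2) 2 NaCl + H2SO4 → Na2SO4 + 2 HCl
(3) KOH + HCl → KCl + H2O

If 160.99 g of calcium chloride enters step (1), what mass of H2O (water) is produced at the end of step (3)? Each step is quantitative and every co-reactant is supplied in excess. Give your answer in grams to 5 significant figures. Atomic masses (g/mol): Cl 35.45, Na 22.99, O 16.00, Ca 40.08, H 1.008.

M(CaCl2) = 40.08 + 2(35.45) = 110.98 g/mol.
M(H2O) = 2(1.008) + 16.00 = 18.016 g/mol.
n(CaCl2) = 160.99 / 110.98 = 1.45062 mol.
Reaction (1): CaCl2→NaCl ratio 3:6 ⇒ n(NaCl) = 2.90124 mol.
Reaction (2): NaCl→HCl ratio 2:2 ⇒ n(HCl) = 2.90124 mol.
Reaction (3): HCl→H2O ratio 1:1 ⇒ n(H2O) = 2.90124 mol.
Mass of H2O = 2.90124 × 18.016 = 52.2688 g.

52.269 g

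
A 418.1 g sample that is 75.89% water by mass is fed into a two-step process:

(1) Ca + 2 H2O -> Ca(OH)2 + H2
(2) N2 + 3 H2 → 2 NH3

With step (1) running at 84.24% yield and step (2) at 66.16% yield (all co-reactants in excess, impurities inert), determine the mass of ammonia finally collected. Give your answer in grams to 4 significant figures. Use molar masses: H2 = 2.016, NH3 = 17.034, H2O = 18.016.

55.73 g

Pure H2O = 418.1 × 0.7589 = 317.30 g.
n(H2O) = 317.30 / 18.016 = 17.612 mol.
Step 1 (H2O:H2 = 2:1): theoretical n(H2) = 8.8060 mol; at 84.24% yield, n(H2) = 7.4181 mol.
Step 2 (H2:NH3 = 3:2): theoretical n(NH3) = 4.9454 mol, so theoretical mass = 4.9454 × 17.034 = 84.240 g.
At 66.16% yield, actual mass of NH3 = 84.240 × 0.6616 = 55.733 g.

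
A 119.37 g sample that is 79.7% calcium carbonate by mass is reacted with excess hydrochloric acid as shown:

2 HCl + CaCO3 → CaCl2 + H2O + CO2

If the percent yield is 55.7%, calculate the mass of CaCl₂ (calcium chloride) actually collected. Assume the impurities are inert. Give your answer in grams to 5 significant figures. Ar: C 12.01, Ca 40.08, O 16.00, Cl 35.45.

Pure CaCO3 available = 119.37 g × 0.797 = 95.1379 g.
M(CaCO3) = 40.08 + 12.01 + 3(16.00) = 100.09 g/mol.
M(CaCl2) = 40.08 + 2(35.45) = 110.98 g/mol.
n(CaCO3) = 95.1379 g / 100.09 g/mol = 0.950523 mol.
From the equation the CaCO3:CaCl2 mole ratio is 1:1, so n(CaCl2) = 0.950523 × 1/1 = 0.950523 mol.
Mass of CaCl2 = 0.950523 mol × 110.98 g/mol = 105.489 g.
Actual mass collected = 105.489 g × 0.557 = 58.7574 g.

58.757 g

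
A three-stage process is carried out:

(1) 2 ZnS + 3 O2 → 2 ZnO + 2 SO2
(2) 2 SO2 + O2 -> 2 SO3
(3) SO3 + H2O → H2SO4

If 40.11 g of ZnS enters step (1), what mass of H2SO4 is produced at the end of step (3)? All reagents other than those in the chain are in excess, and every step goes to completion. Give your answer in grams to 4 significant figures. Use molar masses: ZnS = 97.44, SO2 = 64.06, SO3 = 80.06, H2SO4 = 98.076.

n(ZnS) = 40.11 / 97.44 = 0.41164 mol.
Reaction (1): ZnS→SO2 ratio 2:2 ⇒ n(SO2) = 0.41164 mol.
Reaction (2): SO2→SO3 ratio 2:2 ⇒ n(SO3) = 0.41164 mol.
Reaction (3): SO3→H2SO4 ratio 1:1 ⇒ n(H2SO4) = 0.41164 mol.
Mass of H2SO4 = 0.41164 × 98.076 = 40.372 g.

40.37 g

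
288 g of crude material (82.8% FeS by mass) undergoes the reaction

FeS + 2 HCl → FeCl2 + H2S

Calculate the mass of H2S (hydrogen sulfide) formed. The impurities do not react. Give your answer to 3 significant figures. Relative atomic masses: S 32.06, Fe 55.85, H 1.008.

92.4 g

Mass of pure FeS = 288 g × 0.828 = 238.5 g.
M(FeS) = 55.85 + 32.06 = 87.91 g/mol.
M(H2S) = 2(1.008) + 32.06 = 34.076 g/mol.
n(FeS) = 238.5 g / 87.91 g/mol = 2.713 mol.
From the equation the FeS:H2S mole ratio is 1:1, so n(H2S) = 2.713 × 1/1 = 2.713 mol.
Mass of H2S = 2.713 mol × 34.076 g/mol = 92.43 g.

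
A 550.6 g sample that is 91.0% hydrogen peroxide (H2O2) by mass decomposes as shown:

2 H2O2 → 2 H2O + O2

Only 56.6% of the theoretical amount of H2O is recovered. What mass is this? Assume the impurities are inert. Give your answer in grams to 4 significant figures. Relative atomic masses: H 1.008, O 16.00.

150.2 g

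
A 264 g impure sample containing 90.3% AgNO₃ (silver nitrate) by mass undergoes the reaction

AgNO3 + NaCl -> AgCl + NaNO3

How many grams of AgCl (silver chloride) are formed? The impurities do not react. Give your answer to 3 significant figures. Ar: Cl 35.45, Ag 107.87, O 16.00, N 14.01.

201 g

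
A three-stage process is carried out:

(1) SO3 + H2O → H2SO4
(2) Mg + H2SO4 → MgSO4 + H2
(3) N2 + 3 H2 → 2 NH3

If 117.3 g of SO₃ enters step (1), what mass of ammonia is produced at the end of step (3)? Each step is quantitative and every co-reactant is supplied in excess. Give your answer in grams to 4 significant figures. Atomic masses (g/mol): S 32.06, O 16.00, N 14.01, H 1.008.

M(SO3) = 32.06 + 3(16.00) = 80.06 g/mol.
M(NH3) = 14.01 + 3(1.008) = 17.034 g/mol.
n(SO3) = 117.3 / 80.06 = 1.4652 mol.
Reaction (1): SO3→H2SO4 ratio 1:1 ⇒ n(H2SO4) = 1.4652 mol.
Reaction (2): H2SO4→H2 ratio 1:1 ⇒ n(H2) = 1.4652 mol.
Reaction (3): H2→NH3 ratio 3:2 ⇒ n(NH3) = 0.97677 mol.
Mass of NH3 = 0.97677 × 17.034 = 16.638 g.

16.64 g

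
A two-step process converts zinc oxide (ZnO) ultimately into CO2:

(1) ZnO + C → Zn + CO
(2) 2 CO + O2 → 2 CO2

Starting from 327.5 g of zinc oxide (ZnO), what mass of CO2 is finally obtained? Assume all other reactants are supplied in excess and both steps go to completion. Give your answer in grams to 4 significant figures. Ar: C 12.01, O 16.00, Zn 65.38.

177.1 g

M(ZnO) = 65.38 + 16.00 = 81.38 g/mol.
M(CO2) = 12.01 + 2(16.00) = 44.01 g/mol.
n(ZnO) = 327.50 / 81.38 = 4.0243 mol.
Step 1 gives a 1:1 ratio of ZnO to CO, so n(CO) = 4.0243 mol.
In step 2 the CO:CO2 ratio is 2:2, so n(CO2) = 4.0243 mol.
Mass of CO2 = 4.0243 × 44.01 = 177.11 g.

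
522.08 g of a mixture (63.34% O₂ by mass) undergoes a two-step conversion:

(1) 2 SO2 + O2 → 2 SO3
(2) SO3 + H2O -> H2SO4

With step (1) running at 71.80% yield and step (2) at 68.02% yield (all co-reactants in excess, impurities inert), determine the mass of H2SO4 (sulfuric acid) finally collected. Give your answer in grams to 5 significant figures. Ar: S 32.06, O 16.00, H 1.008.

Pure O2 = 522.08 × 0.6334 = 330.685 g.
M(O2) = 2(16.00) = 32.00 g/mol.
M(H2SO4) = 2(1.008) + 32.06 + 4(16.00) = 98.076 g/mol.
n(O2) = 330.685 / 32.00 = 10.3339 mol.
Step 1 (O2:SO3 = 1:2): theoretical n(SO3) = 20.6678 mol; at 71.80% yield, n(SO3) = 14.8395 mol.
Step 2 (SO3:H2SO4 = 1:1): theoretical n(H2SO4) = 14.8395 mol, so theoretical mass = 14.8395 × 98.076 = 1455.40 g.
At 68.02% yield, actual mass of H2SO4 = 1455.40 × 0.6802 = 989.963 g.

989.96 g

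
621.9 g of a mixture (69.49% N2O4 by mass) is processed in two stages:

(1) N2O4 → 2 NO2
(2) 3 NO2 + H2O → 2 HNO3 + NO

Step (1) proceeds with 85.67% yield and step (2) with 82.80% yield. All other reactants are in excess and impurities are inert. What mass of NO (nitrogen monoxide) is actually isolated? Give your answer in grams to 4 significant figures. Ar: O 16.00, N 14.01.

66.65 g

Pure N2O4 = 621.9 × 0.6949 = 432.16 g.
M(N2O4) = 2(14.01) + 4(16.00) = 92.02 g/mol.
M(NO) = 14.01 + 16.00 = 30.01 g/mol.
n(N2O4) = 432.16 / 92.02 = 4.6964 mol.
Step 1 (N2O4:NO2 = 1:2): theoretical n(NO2) = 9.3927 mol; at 85.67% yield, n(NO2) = 8.0467 mol.
Step 2 (NO2:NO = 3:1): theoretical n(NO) = 2.6822 mol, so theoretical mass = 2.6822 × 30.01 = 80.494 g.
At 82.80% yield, actual mass of NO = 80.494 × 0.8280 = 66.649 g.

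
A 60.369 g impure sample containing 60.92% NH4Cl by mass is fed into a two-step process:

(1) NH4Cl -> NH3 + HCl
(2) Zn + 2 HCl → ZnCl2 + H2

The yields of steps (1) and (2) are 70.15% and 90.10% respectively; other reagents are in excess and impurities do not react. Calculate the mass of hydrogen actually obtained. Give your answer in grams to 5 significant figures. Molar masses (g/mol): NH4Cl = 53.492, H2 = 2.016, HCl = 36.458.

0.43802 g

Pure NH4Cl = 60.369 × 0.6092 = 36.7768 g.
n(NH4Cl) = 36.7768 / 53.492 = 0.687520 mol.
Step 1 (NH4Cl:HCl = 1:1): theoretical n(HCl) = 0.687520 mol; at 70.15% yield, n(HCl) = 0.482295 mol.
Step 2 (HCl:H2 = 2:1): theoretical n(H2) = 0.241147 mol, so theoretical mass = 0.241147 × 2.016 = 0.486153 g.
At 90.10% yield, actual mass of H2 = 0.486153 × 0.9010 = 0.438024 g.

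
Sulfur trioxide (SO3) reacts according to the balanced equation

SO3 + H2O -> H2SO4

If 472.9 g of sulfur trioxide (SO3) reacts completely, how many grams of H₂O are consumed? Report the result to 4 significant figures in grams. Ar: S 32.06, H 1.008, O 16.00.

M(SO3) = 32.06 + 3(16.00) = 80.06 g/mol.
M(H2O) = 2(1.008) + 16.00 = 18.016 g/mol.
n(SO3) = 472.90 g / 80.06 g/mol = 5.9068 mol.
From the equation the SO3:H2O mole ratio is 1:1, so n(H2O) = 5.9068 × 1/1 = 5.9068 mol.
Mass of H2O = 5.9068 mol × 18.016 g/mol = 106.42 g.

106.4 g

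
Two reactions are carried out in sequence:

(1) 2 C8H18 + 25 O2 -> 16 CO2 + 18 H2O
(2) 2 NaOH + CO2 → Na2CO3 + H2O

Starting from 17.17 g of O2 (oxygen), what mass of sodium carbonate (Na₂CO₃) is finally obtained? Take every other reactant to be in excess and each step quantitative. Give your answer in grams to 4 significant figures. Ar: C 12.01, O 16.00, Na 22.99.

M(O2) = 2(16.00) = 32.00 g/mol.
M(Na2CO3) = 2(22.99) + 12.01 + 3(16.00) = 105.99 g/mol.
n(O2) = 17.170 / 32.00 = 0.53656 mol.
Step 1 gives a 25:16 ratio of O2 to CO2, so n(CO2) = 0.34340 mol.
In step 2 the CO2:Na2CO3 ratio is 1:1, so n(Na2CO3) = 0.34340 mol.
Mass of Na2CO3 = 0.34340 × 105.99 = 36.397 g.

36.40 g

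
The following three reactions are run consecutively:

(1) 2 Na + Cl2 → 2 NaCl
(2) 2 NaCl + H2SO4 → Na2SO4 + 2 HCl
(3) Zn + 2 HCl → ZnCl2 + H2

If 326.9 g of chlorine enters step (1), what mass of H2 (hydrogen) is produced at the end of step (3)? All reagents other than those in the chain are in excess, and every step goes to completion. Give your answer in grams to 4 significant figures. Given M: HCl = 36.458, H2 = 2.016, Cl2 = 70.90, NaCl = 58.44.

n(Cl2) = 326.9 / 70.90 = 4.6107 mol.
Reaction (1): Cl2→NaCl ratio 1:2 ⇒ n(NaCl) = 9.2214 mol.
Reaction (2): NaCl→HCl ratio 2:2 ⇒ n(HCl) = 9.2214 mol.
Reaction (3): HCl→H2 ratio 2:1 ⇒ n(H2) = 4.6107 mol.
Mass of H2 = 4.6107 × 2.016 = 9.2952 g.

9.295 g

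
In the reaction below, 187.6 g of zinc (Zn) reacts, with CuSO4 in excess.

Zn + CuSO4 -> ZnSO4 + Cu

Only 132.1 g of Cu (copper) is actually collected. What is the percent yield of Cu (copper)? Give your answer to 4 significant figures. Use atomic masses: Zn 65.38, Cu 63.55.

72.44 %

M(Zn) = 65.38 g/mol.
M(Cu) = 63.55 g/mol.
n(Zn) = 187.60 g / 65.38 g/mol = 2.8694 mol.
From the equation the Zn:Cu mole ratio is 1:1, so n(Cu) = 2.8694 × 1/1 = 2.8694 mol.
Mass of Cu = 2.8694 mol × 63.55 g/mol = 182.35 g.
This is the theoretical yield. Percent yield = 132.1 g / 182.35 g × 100% = 72.443%.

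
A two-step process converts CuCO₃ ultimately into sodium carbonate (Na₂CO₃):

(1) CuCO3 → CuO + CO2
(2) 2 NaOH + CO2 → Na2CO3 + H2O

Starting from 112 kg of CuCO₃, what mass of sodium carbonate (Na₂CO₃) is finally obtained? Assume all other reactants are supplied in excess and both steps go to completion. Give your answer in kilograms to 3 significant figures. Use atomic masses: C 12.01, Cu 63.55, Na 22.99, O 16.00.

M(CuCO3) = 63.55 + 12.01 + 3(16.00) = 123.56 g/mol.
M(Na2CO3) = 2(22.99) + 12.01 + 3(16.00) = 105.99 g/mol.
112 kg = 112000 g.
n(CuCO3) = 112000 / 123.56 = 906.4 mol.
Step 1 gives a 1:1 ratio of CuCO3 to CO2, so n(CO2) = 906.4 mol.
In step 2 the CO2:Na2CO3 ratio is 1:1, so n(Na2CO3) = 906.4 mol.
Mass of Na2CO3 = 906.4 × 105.99 = 96070 g = 96.1 kg.

96.1 kg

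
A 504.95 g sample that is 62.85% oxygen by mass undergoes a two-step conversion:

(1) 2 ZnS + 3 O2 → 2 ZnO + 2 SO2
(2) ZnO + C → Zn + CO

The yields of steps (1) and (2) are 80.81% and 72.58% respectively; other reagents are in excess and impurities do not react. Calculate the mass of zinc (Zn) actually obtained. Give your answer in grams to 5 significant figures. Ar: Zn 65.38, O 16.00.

253.54 g

Pure O2 = 504.95 × 0.6285 = 317.361 g.
M(O2) = 2(16.00) = 32.00 g/mol.
M(Zn) = 65.38 g/mol.
n(O2) = 317.361 / 32.00 = 9.91753 mol.
Step 1 (O2:ZnO = 3:2): theoretical n(ZnO) = 6.61169 mol; at 80.81% yield, n(ZnO) = 5.34291 mol.
Step 2 (ZnO:Zn = 1:1): theoretical n(Zn) = 5.34291 mol, so theoretical mass = 5.34291 × 65.38 = 349.319 g.
At 72.58% yield, actual mass of Zn = 349.319 × 0.7258 = 253.536 g.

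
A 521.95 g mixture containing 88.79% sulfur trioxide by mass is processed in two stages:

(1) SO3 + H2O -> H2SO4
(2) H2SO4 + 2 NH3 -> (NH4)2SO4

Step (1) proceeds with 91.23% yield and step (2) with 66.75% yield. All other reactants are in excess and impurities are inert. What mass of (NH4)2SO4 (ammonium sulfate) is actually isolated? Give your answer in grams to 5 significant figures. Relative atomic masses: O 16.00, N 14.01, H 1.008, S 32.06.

465.82 g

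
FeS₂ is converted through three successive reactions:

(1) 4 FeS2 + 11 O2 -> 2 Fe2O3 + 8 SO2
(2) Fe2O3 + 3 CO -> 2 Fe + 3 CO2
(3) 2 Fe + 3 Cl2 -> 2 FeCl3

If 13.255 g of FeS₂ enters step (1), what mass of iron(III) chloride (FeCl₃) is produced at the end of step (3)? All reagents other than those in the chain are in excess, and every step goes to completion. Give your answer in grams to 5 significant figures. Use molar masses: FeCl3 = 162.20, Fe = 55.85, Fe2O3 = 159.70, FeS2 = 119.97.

n(FeS2) = 13.255 / 119.97 = 0.110486 mol.
Reaction (1): FeS2→Fe2O3 ratio 4:2 ⇒ n(Fe2O3) = 0.0552430 mol.
Reaction (2): Fe2O3→Fe ratio 1:2 ⇒ n(Fe) = 0.110486 mol.
Reaction (3): Fe→FeCl3 ratio 2:2 ⇒ n(FeCl3) = 0.110486 mol.
Mass of FeCl3 = 0.110486 × 162.20 = 17.9208 g.

17.921 g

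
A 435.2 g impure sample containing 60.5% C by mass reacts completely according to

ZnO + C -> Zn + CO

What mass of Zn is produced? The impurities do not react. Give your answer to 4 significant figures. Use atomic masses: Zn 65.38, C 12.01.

1433 g

Mass of pure C = 435.2 g × 0.605 = 263.30 g.
M(C) = 12.01 g/mol.
M(Zn) = 65.38 g/mol.
n(C) = 263.30 g / 12.01 g/mol = 21.923 mol.
From the equation the C:Zn mole ratio is 1:1, so n(Zn) = 21.923 × 1/1 = 21.923 mol.
Mass of Zn = 21.923 mol × 65.38 g/mol = 1433.3 g.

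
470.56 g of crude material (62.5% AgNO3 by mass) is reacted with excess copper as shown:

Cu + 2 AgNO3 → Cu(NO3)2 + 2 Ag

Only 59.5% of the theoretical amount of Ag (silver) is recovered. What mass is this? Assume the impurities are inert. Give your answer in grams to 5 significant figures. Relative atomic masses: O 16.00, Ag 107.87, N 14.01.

111.11 g

Pure AgNO3 available = 470.56 g × 0.625 = 294.100 g.
M(AgNO3) = 107.87 + 14.01 + 3(16.00) = 169.88 g/mol.
M(Ag) = 107.87 g/mol.
n(AgNO3) = 294.100 g / 169.88 g/mol = 1.73122 mol.
From the equation the AgNO3:Ag mole ratio is 2:2, so n(Ag) = 1.73122 × 2/2 = 1.73122 mol.
Mass of Ag = 1.73122 mol × 107.87 g/mol = 186.747 g.
Actual mass collected = 186.747 g × 0.595 = 111.114 g.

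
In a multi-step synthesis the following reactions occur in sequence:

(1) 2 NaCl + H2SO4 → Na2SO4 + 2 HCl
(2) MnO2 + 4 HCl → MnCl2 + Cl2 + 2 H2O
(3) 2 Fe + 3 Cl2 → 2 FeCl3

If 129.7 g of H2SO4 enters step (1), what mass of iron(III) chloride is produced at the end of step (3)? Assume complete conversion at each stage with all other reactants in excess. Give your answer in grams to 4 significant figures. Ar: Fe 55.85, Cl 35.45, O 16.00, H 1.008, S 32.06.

M(H2SO4) = 2(1.008) + 32.06 + 4(16.00) = 98.076 g/mol.
M(FeCl3) = 55.85 + 3(35.45) = 162.20 g/mol.
n(H2SO4) = 129.7 / 98.076 = 1.3224 mol.
Reaction (1): H2SO4→HCl ratio 1:2 ⇒ n(HCl) = 2.6449 mol.
Reaction (2): HCl→Cl2 ratio 4:1 ⇒ n(Cl2) = 0.66122 mol.
Reaction (3): Cl2→FeCl3 ratio 3:2 ⇒ n(FeCl3) = 0.44081 mol.
Mass of FeCl3 = 0.44081 × 162.20 = 71.500 g.

71.50 g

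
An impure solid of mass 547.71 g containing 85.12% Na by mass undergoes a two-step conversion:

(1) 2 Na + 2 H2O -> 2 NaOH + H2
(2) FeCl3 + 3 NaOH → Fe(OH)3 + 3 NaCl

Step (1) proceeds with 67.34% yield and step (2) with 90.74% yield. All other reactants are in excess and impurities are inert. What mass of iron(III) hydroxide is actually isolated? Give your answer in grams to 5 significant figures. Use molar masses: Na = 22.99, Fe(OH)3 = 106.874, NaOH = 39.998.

441.43 g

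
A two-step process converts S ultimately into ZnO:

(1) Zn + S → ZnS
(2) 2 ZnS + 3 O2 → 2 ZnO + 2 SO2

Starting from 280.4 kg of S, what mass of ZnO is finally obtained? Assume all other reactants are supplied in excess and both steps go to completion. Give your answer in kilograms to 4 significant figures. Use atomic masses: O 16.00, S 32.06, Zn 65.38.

711.8 kg

M(S) = 32.06 g/mol.
M(ZnO) = 65.38 + 16.00 = 81.38 g/mol.
280.4 kg = 280400 g.
n(S) = 280400 / 32.06 = 8746.1 mol.
Step 1 gives a 1:1 ratio of S to ZnS, so n(ZnS) = 8746.1 mol.
In step 2 the ZnS:ZnO ratio is 2:2, so n(ZnO) = 8746.1 mol.
Mass of ZnO = 8746.1 × 81.38 = 711760 g = 711.8 kg.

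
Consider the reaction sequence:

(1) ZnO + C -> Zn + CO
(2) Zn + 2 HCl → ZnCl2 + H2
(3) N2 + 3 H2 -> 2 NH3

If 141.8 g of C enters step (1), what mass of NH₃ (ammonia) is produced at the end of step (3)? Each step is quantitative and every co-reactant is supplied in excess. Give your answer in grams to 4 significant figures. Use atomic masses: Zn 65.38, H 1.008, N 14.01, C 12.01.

134.1 g

M(C) = 12.01 g/mol.
M(NH3) = 14.01 + 3(1.008) = 17.034 g/mol.
n(C) = 141.8 / 12.01 = 11.807 mol.
Reaction (1): C→Zn ratio 1:1 ⇒ n(Zn) = 11.807 mol.
Reaction (2): Zn→H2 ratio 1:1 ⇒ n(H2) = 11.807 mol.
Reaction (3): H2→NH3 ratio 3:2 ⇒ n(NH3) = 7.8712 mol.
Mass of NH3 = 7.8712 × 17.034 = 134.08 g.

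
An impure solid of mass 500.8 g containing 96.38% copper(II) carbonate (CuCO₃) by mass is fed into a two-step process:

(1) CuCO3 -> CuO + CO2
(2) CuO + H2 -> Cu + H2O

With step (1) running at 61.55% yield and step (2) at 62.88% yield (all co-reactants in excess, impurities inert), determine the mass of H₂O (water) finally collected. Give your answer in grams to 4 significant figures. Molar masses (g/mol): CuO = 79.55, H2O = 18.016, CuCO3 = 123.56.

Pure CuCO3 = 500.8 × 0.9638 = 482.67 g.
n(CuCO3) = 482.67 / 123.56 = 3.9064 mol.
Step 1 (CuCO3:CuO = 1:1): theoretical n(CuO) = 3.9064 mol; at 61.55% yield, n(CuO) = 2.4044 mol.
Step 2 (CuO:H2O = 1:1): theoretical n(H2O) = 2.4044 mol, so theoretical mass = 2.4044 × 18.016 = 43.317 g.
At 62.88% yield, actual mass of H2O = 43.317 × 0.6288 = 27.238 g.

27.24 g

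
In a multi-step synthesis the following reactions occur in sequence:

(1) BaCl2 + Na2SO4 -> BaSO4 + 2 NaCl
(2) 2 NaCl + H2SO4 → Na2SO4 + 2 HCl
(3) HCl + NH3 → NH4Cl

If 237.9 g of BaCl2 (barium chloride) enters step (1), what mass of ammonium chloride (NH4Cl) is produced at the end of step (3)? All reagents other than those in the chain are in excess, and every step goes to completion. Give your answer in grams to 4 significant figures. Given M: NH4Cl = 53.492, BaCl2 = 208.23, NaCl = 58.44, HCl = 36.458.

n(BaCl2) = 237.9 / 208.23 = 1.1425 mol.
Reaction (1): BaCl2→NaCl ratio 1:2 ⇒ n(NaCl) = 2.2850 mol.
Reaction (2): NaCl→HCl ratio 2:2 ⇒ n(HCl) = 2.2850 mol.
Reaction (3): HCl→NH4Cl ratio 1:1 ⇒ n(NH4Cl) = 2.2850 mol.
Mass of NH4Cl = 2.2850 × 53.492 = 122.23 g.

122.2 g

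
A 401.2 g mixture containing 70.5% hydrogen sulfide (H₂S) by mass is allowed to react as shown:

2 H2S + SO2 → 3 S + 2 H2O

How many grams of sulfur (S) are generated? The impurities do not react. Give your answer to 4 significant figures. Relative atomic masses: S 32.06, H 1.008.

399.2 g

Mass of pure H2S = 401.2 g × 0.705 = 282.85 g.
M(H2S) = 2(1.008) + 32.06 = 34.076 g/mol.
M(S) = 32.06 g/mol.
n(H2S) = 282.85 g / 34.076 g/mol = 8.3004 mol.
From the equation the H2S:S mole ratio is 2:3, so n(S) = 8.3004 × 3/2 = 12.451 mol.
Mass of S = 12.451 mol × 32.06 g/mol = 399.17 g.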